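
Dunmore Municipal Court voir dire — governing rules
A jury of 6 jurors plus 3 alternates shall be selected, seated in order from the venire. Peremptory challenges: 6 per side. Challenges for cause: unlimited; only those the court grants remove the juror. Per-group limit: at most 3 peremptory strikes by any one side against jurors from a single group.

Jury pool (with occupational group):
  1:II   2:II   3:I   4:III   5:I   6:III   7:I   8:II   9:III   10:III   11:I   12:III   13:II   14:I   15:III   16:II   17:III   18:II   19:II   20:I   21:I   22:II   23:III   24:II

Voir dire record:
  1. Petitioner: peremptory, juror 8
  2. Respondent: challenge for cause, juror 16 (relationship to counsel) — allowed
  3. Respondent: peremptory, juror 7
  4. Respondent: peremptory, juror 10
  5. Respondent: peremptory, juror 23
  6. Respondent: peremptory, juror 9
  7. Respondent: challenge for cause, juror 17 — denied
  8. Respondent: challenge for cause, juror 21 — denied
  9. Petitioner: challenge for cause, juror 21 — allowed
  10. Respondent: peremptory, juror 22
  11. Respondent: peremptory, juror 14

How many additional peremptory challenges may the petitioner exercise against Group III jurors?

Petitioner peremptories so far: #8 — 1 of 6 used, 5 left overall.
Against Group III: none yet — per-group cap 3 leaves 3.
Binding limit: min(5, 3) = 3.

3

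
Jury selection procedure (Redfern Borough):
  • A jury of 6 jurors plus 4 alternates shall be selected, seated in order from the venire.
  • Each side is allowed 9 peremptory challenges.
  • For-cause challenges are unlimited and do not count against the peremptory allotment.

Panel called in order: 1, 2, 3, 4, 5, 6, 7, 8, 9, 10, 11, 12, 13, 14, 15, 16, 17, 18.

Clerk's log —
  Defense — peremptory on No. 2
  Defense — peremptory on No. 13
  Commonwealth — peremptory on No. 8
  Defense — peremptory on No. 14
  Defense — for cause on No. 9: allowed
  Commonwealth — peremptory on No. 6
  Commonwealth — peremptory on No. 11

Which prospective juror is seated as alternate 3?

Removed: #2, #6, #8, #9, #11, #13, #14.
Seating in order: seats 1–6 → #1, #3, #4, #5, #7, #10; alternates → #12, #15, #16, #17.
So alternate 3 is #16.

16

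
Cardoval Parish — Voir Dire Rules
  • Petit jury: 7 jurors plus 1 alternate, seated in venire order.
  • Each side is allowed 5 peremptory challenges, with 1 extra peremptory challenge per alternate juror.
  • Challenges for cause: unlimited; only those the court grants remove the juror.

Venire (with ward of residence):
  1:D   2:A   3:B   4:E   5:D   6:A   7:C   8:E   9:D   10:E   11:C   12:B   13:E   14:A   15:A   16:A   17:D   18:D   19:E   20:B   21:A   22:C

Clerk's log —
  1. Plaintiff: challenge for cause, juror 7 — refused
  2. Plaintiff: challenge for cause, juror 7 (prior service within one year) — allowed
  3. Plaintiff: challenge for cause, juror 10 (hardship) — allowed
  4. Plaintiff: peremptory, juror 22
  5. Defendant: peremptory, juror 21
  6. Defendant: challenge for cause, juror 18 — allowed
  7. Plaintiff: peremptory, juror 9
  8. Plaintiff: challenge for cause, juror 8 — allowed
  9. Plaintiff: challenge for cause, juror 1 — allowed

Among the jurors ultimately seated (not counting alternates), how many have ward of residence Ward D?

1

Removed: #1, #7, #8, #9, #10, #18, #21, #22.
Seated jurors 1–7: #2, #3, #4, #5, #6, #11, #12 (alternates #13 not counted).
Of those, in Ward D: #5 → 1.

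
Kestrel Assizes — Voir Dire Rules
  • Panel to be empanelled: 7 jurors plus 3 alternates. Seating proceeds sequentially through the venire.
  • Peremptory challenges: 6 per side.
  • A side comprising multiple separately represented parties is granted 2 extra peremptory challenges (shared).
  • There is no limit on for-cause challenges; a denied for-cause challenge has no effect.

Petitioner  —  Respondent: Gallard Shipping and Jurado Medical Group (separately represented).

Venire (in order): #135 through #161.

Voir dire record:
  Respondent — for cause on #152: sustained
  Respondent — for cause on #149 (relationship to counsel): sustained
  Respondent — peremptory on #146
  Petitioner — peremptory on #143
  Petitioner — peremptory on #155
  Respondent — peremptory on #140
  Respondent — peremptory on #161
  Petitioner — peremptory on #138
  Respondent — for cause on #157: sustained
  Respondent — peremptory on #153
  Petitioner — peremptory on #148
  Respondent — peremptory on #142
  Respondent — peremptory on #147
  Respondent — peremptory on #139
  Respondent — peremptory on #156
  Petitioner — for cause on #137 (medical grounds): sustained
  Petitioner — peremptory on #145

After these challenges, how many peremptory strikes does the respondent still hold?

0

Respondent allotment: 6 base + 2 multi-party = 8.
Respondent peremptories used: #146, #140, #161, #153, #142, #147, #139, #156 — 8 (for-cause on #152, #149, #157 don't count).
Remaining: 8 − 8 = 0.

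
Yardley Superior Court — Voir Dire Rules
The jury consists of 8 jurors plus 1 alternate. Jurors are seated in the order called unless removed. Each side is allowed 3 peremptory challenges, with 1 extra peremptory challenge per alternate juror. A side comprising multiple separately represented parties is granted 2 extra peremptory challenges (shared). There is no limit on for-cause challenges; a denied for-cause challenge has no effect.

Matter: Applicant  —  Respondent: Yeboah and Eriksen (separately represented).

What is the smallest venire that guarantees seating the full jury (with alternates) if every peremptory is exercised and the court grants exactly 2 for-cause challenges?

Seats to fill: 8 + 1 alternates = 9.
Peremptories — Applicant: 3 + 1×1 = 4; Respondent: 3 + 1×1 + 2 = 6; total 10.
For-cause removals: 2.
Minimum venire: 9 + 10 + 2 = 21.

21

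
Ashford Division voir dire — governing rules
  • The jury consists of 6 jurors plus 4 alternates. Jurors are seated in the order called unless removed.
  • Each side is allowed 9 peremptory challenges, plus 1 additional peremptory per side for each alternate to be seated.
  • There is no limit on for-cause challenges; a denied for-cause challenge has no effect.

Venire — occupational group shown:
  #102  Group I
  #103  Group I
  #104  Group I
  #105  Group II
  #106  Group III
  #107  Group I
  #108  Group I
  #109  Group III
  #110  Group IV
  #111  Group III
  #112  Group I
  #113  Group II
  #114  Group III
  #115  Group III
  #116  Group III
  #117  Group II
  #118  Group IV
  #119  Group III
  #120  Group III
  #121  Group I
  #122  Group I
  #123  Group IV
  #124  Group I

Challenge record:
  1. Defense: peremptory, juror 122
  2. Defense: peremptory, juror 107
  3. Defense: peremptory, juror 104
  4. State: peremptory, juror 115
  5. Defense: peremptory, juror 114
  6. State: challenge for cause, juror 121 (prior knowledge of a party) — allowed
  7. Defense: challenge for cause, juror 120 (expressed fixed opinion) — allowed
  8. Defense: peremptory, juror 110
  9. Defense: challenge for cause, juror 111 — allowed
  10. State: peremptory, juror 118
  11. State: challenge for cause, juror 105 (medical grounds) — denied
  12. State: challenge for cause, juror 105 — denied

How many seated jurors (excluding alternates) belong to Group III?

2

Removed: #104, #107, #110, #111, #114, #115, #118, #120, #121, #122.
Seated jurors 1–6: #102, #103, #105, #106, #108, #109 (alternates #112, #113, #116, #117 not counted).
Of those, in Group III: #106, #109 → 2.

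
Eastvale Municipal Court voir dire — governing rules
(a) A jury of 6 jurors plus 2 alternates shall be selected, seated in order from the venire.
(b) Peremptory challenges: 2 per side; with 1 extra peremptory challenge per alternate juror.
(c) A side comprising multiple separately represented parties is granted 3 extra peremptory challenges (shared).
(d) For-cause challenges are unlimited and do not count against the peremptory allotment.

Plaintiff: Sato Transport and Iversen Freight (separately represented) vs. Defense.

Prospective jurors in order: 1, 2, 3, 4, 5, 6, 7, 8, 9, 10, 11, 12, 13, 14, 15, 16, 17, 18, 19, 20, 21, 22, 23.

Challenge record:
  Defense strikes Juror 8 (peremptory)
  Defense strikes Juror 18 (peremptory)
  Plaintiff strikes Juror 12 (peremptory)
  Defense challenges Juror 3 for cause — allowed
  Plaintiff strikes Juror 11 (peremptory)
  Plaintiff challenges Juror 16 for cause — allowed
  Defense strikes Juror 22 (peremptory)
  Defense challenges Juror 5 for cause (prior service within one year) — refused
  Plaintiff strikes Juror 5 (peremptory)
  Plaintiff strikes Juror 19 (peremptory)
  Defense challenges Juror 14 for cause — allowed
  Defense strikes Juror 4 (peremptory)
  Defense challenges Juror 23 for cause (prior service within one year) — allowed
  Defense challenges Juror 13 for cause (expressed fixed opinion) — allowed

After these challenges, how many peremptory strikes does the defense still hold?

0

Defense allotment: 2 base + 1 × 2 alternates = 4.
Defense peremptories used: #8, #18, #22, #4 — 4 (for-cause on #3, #5, #14, #23, #13 don't count).
Remaining: 4 − 4 = 0.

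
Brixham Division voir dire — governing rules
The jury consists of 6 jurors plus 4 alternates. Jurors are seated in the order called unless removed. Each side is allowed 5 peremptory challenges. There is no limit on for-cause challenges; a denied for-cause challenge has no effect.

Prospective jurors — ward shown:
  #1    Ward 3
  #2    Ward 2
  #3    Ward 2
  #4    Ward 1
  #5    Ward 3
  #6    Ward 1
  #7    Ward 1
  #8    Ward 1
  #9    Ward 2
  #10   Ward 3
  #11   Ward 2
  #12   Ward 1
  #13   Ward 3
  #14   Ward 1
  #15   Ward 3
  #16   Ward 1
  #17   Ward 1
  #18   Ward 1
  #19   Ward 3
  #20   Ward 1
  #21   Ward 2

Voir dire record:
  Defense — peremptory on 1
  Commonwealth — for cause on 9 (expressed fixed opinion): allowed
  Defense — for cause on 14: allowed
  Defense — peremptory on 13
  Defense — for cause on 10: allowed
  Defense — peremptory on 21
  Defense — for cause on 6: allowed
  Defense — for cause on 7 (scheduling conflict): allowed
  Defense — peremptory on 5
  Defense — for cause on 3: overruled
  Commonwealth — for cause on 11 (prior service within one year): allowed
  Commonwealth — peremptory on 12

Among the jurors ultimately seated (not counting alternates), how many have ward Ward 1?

Removed: #1, #5, #6, #7, #9, #10, #11, #12, #13, #14, #21.
Seated jurors 1–6: #2, #3, #4, #8, #15, #16 (alternates #17, #18, #19, #20 not counted).
Of those, in Ward 1: #4, #8, #16 → 3.

3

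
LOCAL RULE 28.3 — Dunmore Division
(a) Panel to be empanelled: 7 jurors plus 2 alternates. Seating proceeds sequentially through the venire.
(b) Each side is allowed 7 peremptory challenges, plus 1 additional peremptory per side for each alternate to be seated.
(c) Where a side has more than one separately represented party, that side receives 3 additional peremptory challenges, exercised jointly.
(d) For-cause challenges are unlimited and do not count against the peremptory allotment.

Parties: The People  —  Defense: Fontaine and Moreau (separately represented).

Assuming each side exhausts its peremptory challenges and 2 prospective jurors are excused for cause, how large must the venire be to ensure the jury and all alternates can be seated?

32

Seats to fill: 7 + 2 alternates = 9.
Peremptories — The People: 7 + 1×2 = 9; Defense: 7 + 1×2 + 3 = 12; total 21.
For-cause removals: 2.
Minimum venire: 9 + 21 + 2 = 32.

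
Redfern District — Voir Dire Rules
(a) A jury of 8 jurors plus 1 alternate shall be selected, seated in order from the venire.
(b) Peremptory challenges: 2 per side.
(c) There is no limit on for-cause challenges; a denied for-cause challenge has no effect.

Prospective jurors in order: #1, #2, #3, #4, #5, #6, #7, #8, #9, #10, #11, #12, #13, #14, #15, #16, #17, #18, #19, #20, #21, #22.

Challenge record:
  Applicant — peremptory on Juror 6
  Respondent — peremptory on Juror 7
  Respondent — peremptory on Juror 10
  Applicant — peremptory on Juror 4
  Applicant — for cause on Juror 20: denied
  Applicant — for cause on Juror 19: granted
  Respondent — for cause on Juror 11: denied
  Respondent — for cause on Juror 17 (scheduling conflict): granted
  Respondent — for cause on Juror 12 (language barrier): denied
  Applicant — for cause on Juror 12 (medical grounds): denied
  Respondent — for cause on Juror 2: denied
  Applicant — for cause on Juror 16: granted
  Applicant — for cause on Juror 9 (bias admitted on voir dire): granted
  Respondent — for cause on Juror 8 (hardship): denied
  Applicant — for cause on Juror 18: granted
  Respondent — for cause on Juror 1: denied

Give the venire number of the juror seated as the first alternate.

Removed: #4, #6, #7, #9, #10, #16, #17, #18, #19. (#1, #2, #8, #11, #12, #20 stay — for-cause denied.)
Seating in order: seats 1–8 → #1, #2, #3, #5, #8, #11, #12, #13; alternates → #14.
So alternate 1 is #14.

14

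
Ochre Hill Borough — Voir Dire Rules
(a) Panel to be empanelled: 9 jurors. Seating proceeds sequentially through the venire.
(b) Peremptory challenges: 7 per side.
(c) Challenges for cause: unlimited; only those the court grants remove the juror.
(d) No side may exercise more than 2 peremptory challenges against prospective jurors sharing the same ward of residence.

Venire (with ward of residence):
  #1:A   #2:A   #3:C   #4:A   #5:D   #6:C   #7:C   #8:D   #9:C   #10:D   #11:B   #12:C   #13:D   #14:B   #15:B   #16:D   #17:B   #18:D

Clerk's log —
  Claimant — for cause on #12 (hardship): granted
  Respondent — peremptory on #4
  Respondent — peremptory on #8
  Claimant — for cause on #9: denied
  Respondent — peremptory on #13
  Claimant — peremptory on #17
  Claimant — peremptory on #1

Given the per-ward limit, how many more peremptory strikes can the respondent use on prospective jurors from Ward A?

1

Respondent peremptories so far: #4, #8, #13 — 3 of 7 used, 4 left overall.
Against Ward A: #4 — 1 used; per-ward cap 2 leaves 1.
Binding limit: min(4, 1) = 1.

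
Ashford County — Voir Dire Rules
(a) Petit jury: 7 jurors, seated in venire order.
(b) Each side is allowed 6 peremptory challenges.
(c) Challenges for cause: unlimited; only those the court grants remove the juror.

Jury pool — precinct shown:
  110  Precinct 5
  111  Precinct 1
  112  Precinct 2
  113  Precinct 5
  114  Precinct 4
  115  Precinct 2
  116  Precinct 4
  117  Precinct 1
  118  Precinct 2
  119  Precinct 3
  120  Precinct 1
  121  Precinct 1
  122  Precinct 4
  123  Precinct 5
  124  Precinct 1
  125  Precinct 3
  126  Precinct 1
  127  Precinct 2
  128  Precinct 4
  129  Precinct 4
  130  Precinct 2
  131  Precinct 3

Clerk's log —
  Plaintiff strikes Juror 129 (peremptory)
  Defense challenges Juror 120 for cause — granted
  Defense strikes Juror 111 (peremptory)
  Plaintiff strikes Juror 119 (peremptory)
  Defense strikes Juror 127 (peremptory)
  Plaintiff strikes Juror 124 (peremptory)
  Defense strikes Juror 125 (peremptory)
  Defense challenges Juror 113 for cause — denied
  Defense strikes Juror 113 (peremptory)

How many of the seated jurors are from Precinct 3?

0

Removed: #111, #113, #119, #120, #124, #125, #127, #129.
Seated jurors 1–7: #110, #112, #114, #115, #116, #117, #118.
None of those are in Precinct 3 → 0.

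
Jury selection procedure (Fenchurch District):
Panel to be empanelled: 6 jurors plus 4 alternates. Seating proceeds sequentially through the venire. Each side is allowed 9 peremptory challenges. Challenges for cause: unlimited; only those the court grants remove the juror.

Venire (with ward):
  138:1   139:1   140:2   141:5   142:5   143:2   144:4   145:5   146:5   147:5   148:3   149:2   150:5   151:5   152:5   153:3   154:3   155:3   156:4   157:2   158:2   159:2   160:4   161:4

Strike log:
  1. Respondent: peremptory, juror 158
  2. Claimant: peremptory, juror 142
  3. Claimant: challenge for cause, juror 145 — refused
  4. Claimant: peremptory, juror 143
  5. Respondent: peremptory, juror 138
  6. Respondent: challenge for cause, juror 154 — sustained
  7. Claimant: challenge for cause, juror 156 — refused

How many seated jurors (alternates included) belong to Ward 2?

Removed: #138, #142, #143, #154, #158.
Seated (10 incl. alternates): #139, #140, #141, #144, #145, #146, #147, #148, #149, #150.
Of those, in Ward 2: #140, #149 → 2.

2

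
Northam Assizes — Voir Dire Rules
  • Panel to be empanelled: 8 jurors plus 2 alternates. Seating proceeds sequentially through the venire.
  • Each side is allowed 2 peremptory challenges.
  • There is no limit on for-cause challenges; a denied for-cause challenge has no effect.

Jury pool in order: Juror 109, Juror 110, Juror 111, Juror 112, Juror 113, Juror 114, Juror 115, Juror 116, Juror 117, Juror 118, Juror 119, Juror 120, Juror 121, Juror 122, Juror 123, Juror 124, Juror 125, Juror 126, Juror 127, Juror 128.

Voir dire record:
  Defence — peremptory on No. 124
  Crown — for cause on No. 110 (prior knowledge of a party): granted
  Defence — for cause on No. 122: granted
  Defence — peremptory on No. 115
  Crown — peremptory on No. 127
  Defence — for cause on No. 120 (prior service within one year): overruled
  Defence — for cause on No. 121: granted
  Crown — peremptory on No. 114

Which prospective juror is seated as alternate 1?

Removed: #110, #114, #115, #121, #122, #124, #127. (#120 stays — for-cause denied.)
Filling seats in venire order through position 9: #109, #111, #112, #113, #116, #117, #118, #119, #120.
So alternate 1 is #120.

120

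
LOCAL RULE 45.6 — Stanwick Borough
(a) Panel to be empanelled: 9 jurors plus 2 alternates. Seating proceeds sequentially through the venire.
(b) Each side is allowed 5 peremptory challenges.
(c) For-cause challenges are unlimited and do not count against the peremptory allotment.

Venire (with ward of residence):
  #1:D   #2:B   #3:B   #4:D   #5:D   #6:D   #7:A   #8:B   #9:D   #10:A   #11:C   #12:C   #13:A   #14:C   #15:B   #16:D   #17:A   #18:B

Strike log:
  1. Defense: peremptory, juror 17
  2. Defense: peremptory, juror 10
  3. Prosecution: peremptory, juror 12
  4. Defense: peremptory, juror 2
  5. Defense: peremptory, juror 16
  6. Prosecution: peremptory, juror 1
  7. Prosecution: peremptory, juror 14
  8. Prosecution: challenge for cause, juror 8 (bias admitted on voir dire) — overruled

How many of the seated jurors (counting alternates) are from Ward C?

1

Removed: #1, #2, #10, #12, #14, #16, #17.
Seated (11 incl. alternates): #3, #4, #5, #6, #7, #8, #9, #11, #13, #15, #18.
Of those, in Ward C: #11 → 1.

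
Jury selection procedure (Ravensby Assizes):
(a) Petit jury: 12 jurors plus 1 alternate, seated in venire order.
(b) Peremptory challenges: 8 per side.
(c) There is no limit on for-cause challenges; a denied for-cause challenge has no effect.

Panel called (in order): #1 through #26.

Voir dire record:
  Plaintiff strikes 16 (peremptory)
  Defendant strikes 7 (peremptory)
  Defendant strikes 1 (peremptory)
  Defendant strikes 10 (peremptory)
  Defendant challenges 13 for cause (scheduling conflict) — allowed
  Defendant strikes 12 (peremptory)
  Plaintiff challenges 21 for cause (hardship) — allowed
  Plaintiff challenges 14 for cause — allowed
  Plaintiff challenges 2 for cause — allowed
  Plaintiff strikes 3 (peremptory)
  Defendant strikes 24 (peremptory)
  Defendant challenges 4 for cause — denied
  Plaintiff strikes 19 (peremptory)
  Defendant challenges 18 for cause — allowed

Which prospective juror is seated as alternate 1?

26

Removed: #1, #2, #3, #7, #10, #12, #13, #14, #16, #18, #19, #21, #24. (#4 stays — for-cause denied.)
Seating in order: seats 1–12 → #4, #5, #6, #8, #9, #11, #15, #17, #20, #22, #23, #25; alternates → #26.
So alternate 1 is #26.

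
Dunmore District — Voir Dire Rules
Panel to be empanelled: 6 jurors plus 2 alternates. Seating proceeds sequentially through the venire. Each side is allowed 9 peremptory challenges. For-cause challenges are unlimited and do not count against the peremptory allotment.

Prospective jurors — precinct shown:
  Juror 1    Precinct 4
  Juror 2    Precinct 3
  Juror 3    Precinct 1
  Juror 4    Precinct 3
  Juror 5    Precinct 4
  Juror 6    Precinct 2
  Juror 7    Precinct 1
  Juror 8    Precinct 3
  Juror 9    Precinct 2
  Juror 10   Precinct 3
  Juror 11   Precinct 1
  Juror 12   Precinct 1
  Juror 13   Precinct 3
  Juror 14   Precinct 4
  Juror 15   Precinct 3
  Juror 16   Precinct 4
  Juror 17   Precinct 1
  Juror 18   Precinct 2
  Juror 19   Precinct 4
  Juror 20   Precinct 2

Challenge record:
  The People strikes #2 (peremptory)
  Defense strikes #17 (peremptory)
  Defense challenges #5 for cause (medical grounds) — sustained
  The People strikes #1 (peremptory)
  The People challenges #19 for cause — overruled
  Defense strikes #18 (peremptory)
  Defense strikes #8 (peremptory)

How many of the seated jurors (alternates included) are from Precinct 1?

4

Removed: #1, #2, #5, #8, #17, #18.
Seated (8 incl. alternates): #3, #4, #6, #7, #9, #10, #11, #12.
Of those, in Precinct 1: #3, #7, #11, #12 → 4.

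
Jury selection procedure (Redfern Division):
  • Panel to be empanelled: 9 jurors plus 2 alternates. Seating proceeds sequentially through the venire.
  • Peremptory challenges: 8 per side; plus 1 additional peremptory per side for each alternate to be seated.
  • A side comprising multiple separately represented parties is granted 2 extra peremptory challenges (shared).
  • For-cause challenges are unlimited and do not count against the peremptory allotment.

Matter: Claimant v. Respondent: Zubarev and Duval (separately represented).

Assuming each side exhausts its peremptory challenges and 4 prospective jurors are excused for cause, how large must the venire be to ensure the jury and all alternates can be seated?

37

Seats to fill: 9 + 2 alternates = 11.
Peremptories — Claimant: 8 + 1×2 = 10; Respondent: 8 + 1×2 + 2 = 12; total 22.
For-cause removals: 4.
Minimum venire: 11 + 22 + 4 = 37.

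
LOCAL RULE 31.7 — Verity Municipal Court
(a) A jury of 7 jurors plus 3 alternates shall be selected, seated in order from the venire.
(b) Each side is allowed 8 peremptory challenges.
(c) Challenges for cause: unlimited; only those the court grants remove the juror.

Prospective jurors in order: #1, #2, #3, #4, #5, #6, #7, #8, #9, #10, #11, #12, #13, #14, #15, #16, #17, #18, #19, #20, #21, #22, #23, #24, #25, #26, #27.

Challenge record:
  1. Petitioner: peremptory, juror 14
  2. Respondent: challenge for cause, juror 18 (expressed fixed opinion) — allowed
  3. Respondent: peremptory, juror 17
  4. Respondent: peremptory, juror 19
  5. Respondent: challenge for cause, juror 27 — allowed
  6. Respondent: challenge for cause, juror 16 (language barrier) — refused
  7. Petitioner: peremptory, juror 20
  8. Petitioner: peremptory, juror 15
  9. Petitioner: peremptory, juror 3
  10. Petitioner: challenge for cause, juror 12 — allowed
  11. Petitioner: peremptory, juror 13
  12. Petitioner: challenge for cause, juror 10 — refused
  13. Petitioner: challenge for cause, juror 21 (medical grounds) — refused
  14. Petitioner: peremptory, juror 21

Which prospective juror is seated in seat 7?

8

Removed: #3, #12, #13, #14, #15, #17, #18, #19, #20, #21, #27. (#10, #16 stay — for-cause denied.)
Filling seats in venire order through position 7: #1, #2, #4, #5, #6, #7, #8.
So seat 7 is #8.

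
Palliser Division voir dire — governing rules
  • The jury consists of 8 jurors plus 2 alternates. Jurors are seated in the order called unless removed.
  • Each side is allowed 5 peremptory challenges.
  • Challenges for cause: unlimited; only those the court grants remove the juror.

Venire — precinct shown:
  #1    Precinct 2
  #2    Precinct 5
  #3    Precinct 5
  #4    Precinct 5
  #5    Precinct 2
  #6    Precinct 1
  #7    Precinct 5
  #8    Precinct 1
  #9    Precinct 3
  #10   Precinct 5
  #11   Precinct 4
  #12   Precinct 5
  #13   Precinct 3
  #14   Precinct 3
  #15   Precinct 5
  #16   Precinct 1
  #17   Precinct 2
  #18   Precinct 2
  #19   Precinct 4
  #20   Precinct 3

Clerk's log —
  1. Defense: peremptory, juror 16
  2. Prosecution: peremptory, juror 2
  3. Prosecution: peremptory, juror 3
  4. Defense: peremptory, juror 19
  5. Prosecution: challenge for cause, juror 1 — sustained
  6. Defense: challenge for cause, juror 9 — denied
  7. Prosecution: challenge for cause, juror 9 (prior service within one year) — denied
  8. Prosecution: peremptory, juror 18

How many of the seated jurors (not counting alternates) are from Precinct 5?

3

Removed: #1, #2, #3, #16, #18, #19.
Seated jurors 1–8: #4, #5, #6, #7, #8, #9, #10, #11 (alternates #12, #13 not counted).
Of those, in Precinct 5: #4, #7, #10 → 3.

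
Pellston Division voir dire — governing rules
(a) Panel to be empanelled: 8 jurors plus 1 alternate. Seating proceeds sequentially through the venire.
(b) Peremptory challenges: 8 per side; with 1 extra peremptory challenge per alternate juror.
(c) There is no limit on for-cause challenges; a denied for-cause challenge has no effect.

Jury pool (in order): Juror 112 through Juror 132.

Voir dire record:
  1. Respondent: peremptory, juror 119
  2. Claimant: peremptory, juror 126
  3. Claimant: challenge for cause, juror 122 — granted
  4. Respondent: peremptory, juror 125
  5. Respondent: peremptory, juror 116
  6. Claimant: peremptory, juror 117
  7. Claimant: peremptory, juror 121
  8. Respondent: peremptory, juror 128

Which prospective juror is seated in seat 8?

Removed: #116, #117, #119, #121, #122, #125, #126, #128.
Filling seats in venire order through position 8: #112, #113, #114, #115, #118, #120, #123, #124.
So seat 8 is #124.

124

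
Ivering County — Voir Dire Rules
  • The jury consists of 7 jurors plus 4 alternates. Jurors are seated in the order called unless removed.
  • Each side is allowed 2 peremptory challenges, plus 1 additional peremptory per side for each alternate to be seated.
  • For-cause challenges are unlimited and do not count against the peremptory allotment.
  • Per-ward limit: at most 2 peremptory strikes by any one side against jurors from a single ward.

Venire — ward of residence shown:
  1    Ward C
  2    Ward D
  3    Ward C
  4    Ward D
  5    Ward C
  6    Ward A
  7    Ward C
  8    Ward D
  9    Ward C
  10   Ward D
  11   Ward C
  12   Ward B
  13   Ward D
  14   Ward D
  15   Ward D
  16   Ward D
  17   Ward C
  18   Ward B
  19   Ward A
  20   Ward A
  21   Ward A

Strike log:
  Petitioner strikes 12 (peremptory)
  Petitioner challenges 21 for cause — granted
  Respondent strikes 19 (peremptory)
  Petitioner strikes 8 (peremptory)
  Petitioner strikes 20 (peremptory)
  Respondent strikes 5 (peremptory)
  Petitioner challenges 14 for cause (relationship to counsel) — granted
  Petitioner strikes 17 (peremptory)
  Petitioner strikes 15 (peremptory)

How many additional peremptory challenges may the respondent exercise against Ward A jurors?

1

Respondent peremptories so far: #19, #5 — 2 of 6 used, 4 left overall.
Against Ward A: #19 — 1 used; per-ward cap 2 leaves 1.
Binding limit: min(4, 1) = 1.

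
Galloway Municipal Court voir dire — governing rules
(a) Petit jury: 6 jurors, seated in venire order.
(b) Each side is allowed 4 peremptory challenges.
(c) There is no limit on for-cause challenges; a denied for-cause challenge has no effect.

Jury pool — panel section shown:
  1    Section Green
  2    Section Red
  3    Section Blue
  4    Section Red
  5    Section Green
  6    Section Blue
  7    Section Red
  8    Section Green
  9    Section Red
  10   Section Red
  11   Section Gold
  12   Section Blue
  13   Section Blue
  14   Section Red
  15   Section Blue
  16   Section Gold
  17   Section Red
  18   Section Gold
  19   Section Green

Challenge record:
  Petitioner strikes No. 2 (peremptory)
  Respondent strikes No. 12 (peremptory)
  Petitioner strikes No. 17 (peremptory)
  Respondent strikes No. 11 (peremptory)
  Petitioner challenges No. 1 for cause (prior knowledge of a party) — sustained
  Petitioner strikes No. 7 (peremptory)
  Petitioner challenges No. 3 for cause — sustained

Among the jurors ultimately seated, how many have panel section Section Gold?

Removed: #1, #2, #3, #7, #11, #12, #17.
Seated jurors 1–6: #4, #5, #6, #8, #9, #10.
None of those are in Section Gold → 0.

0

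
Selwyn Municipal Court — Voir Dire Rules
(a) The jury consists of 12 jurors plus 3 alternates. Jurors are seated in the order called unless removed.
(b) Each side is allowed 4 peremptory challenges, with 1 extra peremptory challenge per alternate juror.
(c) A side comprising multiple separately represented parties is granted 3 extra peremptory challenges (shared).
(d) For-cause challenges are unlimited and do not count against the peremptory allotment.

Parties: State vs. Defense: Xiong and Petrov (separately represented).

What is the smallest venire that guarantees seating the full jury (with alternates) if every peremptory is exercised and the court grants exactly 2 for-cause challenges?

Seats to fill: 12 + 3 alternates = 15.
Peremptories — State: 4 + 1×3 = 7; Defense: 4 + 1×3 + 3 = 10; total 17.
For-cause removals: 2.
Minimum venire: 15 + 17 + 2 = 34.

34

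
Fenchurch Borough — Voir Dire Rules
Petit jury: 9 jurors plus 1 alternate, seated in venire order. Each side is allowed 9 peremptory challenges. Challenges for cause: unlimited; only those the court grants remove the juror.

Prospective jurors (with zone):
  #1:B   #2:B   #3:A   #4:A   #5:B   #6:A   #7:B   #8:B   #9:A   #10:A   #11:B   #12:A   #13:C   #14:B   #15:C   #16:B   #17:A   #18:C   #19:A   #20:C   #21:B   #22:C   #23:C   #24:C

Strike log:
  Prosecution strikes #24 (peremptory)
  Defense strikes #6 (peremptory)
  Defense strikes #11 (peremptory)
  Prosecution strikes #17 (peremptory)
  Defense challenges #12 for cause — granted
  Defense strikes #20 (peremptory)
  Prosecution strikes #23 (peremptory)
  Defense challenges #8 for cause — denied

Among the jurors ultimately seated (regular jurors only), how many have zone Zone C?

Removed: #6, #11, #12, #17, #20, #23, #24.
Seated jurors 1–9: #1, #2, #3, #4, #5, #7, #8, #9, #10 (alternates #13 not counted).
None of those are in Zone C → 0.

0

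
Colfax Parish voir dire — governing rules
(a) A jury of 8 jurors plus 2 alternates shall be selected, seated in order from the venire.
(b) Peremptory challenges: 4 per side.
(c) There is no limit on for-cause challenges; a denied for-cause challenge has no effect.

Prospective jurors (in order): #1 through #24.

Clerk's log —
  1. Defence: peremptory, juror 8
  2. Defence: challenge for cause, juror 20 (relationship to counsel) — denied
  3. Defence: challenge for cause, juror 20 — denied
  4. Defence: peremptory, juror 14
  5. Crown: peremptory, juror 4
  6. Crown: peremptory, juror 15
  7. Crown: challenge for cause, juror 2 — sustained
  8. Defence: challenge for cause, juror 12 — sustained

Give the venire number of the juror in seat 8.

11

Removed: #2, #4, #8, #12, #14, #15. (#20 stays — for-cause denied.)
Seating in order: seats 1–8 → #1, #3, #5, #6, #7, #9, #10, #11; alternates → #13, #16.
So seat 8 is #11.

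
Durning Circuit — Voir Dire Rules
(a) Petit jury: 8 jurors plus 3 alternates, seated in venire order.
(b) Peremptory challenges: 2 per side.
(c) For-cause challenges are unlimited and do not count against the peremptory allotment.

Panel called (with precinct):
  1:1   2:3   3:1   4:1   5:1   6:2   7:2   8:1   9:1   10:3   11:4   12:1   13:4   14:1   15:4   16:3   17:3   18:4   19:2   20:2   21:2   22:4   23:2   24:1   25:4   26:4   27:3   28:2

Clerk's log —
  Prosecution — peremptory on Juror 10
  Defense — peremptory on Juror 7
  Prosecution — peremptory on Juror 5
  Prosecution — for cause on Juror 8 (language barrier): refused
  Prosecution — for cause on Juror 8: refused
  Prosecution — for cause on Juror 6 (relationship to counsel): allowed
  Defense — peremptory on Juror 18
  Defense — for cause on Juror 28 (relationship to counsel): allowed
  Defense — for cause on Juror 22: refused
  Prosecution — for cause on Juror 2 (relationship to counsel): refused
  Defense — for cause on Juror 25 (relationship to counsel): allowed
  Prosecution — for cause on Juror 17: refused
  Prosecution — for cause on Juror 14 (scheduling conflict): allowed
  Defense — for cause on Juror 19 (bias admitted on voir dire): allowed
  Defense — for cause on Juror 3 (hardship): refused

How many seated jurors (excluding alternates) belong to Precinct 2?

Removed: #5, #6, #7, #10, #14, #18, #19, #25, #28.
Seated jurors 1–8: #1, #2, #3, #4, #8, #9, #11, #12 (alternates #13, #15, #16 not counted).
None of those are in Precinct 2 → 0.

0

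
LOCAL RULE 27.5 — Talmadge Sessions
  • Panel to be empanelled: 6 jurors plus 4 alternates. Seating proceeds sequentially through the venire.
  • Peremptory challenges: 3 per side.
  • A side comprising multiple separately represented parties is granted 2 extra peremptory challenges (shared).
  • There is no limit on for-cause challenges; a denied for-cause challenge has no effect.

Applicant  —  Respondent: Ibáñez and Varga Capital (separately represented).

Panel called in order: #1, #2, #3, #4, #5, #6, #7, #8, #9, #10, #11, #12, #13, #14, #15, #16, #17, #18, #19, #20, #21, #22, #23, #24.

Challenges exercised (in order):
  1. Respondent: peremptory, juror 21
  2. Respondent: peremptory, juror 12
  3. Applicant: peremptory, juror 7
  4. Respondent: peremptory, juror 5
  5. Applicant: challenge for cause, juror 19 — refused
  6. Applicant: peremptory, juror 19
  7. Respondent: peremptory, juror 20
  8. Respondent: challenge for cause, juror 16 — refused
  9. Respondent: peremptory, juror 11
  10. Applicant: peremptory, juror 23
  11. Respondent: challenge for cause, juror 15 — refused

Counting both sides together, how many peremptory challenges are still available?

0

Applicant allotment: 3. Respondent allotment: 3 base + 2 multi-party = 5.
Applicant peremptories used: #7, #19, #23 — 3 (the for-cause on #19 doesn't count).
Respondent peremptories used: #21, #12, #5, #20, #11 — 5 (for-cause on #16, #15 don't count).
Remaining: (3 − 3) + (5 − 5) = 0.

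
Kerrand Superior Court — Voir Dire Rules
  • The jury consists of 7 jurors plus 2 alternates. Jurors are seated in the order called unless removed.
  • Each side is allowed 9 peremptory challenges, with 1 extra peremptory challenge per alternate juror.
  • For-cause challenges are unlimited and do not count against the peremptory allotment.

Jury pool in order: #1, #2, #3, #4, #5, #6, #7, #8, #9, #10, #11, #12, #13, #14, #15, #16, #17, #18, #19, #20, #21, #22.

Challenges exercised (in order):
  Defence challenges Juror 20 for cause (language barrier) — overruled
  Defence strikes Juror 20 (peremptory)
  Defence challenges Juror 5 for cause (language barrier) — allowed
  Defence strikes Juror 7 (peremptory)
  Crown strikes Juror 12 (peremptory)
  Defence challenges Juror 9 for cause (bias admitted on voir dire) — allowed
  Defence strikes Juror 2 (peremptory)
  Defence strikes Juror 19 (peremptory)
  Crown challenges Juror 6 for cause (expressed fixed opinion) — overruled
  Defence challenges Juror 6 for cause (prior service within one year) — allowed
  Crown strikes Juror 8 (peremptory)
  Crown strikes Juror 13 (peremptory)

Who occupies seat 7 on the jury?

Removed: #2, #5, #6, #7, #8, #9, #12, #13, #19, #20.
Seating in order: seats 1–7 → #1, #3, #4, #10, #11, #14, #15; alternates → #16, #17.
So seat 7 is #15.

15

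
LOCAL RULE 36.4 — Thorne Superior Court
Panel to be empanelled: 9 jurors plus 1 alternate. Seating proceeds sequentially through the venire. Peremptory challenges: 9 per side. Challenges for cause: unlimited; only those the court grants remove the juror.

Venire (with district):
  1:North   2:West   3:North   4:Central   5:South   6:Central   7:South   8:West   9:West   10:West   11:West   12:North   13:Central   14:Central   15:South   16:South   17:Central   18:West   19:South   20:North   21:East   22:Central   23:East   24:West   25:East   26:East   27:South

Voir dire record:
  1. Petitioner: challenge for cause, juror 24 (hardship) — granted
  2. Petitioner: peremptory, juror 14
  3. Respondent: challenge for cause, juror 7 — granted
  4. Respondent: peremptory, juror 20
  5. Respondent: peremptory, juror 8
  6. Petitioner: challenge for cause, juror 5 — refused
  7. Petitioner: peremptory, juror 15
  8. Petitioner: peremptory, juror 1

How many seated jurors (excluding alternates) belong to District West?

4

Removed: #1, #7, #8, #14, #15, #20, #24.
Seated jurors 1–9: #2, #3, #4, #5, #6, #9, #10, #11, #12 (alternates #13 not counted).
Of those, in District West: #2, #9, #10, #11 → 4.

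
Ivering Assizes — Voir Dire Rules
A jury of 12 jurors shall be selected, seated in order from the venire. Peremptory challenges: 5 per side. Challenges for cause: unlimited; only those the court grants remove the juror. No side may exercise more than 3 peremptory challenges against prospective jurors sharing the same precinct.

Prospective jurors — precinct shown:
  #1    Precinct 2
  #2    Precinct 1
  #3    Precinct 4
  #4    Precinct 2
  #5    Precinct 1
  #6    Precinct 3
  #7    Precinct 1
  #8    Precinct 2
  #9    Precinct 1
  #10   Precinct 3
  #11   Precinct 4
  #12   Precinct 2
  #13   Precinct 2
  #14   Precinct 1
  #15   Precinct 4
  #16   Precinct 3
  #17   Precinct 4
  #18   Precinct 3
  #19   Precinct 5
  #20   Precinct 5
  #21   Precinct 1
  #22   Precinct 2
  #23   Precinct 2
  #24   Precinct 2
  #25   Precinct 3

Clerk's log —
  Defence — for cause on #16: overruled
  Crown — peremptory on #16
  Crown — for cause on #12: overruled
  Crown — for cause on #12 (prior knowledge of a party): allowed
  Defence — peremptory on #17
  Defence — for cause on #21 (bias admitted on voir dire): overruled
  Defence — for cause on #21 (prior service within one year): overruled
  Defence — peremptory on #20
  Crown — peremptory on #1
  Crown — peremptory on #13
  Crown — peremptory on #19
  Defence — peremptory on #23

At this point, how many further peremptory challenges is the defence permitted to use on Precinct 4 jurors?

2

Defence peremptories so far: #17, #20, #23 — 3 of 5 used, 2 left overall.
Against Precinct 4: #17 — 1 used; per-precinct cap 3 leaves 2.
Binding limit: min(2, 2) = 2.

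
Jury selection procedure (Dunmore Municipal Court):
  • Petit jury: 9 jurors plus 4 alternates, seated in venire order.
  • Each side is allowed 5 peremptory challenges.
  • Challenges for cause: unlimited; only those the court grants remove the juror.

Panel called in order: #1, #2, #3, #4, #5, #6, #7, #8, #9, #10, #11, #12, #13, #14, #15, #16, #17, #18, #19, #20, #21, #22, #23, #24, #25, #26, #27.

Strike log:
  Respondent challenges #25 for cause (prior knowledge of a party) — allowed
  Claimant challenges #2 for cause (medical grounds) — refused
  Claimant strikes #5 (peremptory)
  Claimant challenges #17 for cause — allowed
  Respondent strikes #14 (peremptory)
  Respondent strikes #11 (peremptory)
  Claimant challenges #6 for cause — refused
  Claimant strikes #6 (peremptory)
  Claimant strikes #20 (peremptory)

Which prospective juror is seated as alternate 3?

16

Removed: #5, #6, #11, #14, #17, #20, #25. (#2 stays — for-cause denied.)
Seating in order: seats 1–9 → #1, #2, #3, #4, #7, #8, #9, #10, #12; alternates → #13, #15, #16, #18.
So alternate 3 is #16.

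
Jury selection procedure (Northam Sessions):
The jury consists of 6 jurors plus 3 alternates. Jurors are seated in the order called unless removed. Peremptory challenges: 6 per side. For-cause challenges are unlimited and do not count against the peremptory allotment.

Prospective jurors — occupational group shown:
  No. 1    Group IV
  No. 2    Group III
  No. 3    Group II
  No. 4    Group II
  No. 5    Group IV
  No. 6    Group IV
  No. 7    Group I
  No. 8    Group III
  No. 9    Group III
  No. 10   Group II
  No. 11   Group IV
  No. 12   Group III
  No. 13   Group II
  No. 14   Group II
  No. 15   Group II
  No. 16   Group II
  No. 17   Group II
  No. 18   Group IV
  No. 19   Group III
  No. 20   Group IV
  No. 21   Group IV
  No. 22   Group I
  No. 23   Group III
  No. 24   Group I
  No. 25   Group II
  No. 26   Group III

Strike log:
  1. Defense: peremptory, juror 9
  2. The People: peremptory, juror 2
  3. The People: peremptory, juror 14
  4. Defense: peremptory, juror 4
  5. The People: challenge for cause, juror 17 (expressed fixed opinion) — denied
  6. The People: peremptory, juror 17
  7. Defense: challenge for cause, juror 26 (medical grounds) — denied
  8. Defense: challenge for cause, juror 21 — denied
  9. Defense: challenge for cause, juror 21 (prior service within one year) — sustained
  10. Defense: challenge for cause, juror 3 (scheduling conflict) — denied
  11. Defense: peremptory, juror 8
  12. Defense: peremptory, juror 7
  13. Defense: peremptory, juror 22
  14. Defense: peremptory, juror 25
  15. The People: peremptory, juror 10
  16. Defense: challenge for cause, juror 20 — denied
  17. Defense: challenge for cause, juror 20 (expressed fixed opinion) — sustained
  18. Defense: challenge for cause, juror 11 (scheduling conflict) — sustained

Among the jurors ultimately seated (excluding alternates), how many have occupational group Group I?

Removed: #2, #4, #7, #8, #9, #10, #11, #14, #17, #20, #21, #22, #25.
Seated jurors 1–6: #1, #3, #5, #6, #12, #13 (alternates #15, #16, #18 not counted).
None of those are in Group I → 0.

0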